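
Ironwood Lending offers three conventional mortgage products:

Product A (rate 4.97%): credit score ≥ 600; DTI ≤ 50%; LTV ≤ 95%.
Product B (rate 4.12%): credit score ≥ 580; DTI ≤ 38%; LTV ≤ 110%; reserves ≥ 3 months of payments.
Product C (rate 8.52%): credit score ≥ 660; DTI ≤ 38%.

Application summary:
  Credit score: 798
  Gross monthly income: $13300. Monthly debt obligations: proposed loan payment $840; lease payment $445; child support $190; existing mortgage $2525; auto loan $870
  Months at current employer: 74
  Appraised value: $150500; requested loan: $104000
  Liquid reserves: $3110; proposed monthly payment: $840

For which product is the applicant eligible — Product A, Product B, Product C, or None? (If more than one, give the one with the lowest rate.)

Total debts = (840 + 445 + 190 + 2,525 + 870) = 4,870; DTI = 4,870/13,300 = 36.6%.
LTV = 104,000/150,500 = 69.1%.
Reserves = 3,110/840 = 3.7 months.
Product A: score 798 ≥ 600; DTI 36.6% ≤ 50%; LTV 69.1% ≤ 95% → qualifies.
Product B: score 798 ≥ 580; DTI 36.6% ≤ 38%; LTV 69.1% ≤ 110%; reserves 3.7 ≥ 3 mo → qualifies.
Product C: score 798 ≥ 660; DTI 36.6% ≤ 38% → qualifies.
Qualifying: Product A, Product B, Product C. Lowest rate is 4.12% → Product B.

Product B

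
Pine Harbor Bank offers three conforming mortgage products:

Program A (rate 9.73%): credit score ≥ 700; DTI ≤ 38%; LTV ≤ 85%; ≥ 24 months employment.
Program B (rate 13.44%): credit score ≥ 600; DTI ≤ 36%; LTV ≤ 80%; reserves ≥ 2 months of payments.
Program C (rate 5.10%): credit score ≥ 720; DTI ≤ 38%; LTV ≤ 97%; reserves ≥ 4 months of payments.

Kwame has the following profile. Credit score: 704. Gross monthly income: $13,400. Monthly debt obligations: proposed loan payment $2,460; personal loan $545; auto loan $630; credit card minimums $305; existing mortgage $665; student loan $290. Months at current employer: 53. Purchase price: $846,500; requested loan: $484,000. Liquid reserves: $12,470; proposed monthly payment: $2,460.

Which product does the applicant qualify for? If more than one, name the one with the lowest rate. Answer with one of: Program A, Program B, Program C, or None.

Total debts = (2,460 + 545 + 630 + 305 + 665 + 290) = 4,895; DTI = 4,895/13,400 = 36.5%.
LTV = 484,000/846,500 = 57.2%.
Reserves = 12,470/2,460 = 5.1 months.
Program A: score 704 ≥ 700; DTI 36.5% ≤ 38%; LTV 57.2% ≤ 85%; employment 53 ≥ 24 mo → qualifies.
Program B: score 704 ≥ 600; DTI 36.5% > 36%; LTV 57.2% ≤ 80%; reserves 5.1 ≥ 2 mo → does not qualify.
Program C: score 704 < 720; DTI 36.5% ≤ 38%; LTV 57.2% ≤ 97%; reserves 5.1 ≥ 4 mo → does not qualify.

Program A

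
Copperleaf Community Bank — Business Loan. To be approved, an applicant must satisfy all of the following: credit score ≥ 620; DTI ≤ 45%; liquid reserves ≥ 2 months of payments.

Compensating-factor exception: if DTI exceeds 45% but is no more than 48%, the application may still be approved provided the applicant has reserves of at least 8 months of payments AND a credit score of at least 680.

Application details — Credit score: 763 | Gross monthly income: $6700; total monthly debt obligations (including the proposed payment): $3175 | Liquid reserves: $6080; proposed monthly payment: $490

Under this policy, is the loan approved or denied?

Credit score 763 ≥ 620 (meets base)
DTI: 3,175 ÷ 6,700 = 47.4%, over the 45% base limit.
Reserves: 6,080 ÷ 490 = 12.4 months (meets 2-month minimum)
47.4% falls in the override range (45%–48%), so the compensating-factor test applies.
Reserves 12.4 ≥ 8 months; credit score 763 ≥ 680.
Both compensating conditions met → exception applies.

Approved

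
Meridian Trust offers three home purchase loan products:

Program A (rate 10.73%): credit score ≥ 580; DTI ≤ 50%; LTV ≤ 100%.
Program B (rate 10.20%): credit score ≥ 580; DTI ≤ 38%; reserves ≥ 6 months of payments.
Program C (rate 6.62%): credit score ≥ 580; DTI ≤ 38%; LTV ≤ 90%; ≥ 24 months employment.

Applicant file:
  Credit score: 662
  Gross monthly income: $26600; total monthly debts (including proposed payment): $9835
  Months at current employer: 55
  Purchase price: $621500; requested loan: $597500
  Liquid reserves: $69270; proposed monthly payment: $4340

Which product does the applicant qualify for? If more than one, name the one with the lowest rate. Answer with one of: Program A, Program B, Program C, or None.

Program B

DTI = 9,835/26,600 = 37%.
LTV = 597,500/621,500 = 96.1%.
Reserves = 69,270/4,340 = 16.0 months.
Program A: score 662 ≥ 580; DTI 37% ≤ 50%; LTV 96.1% ≤ 100% → qualifies.
Program B: score 662 ≥ 580; DTI 37% ≤ 38%; reserves 16.0 ≥ 6 mo → qualifies.
Program C: score 662 ≥ 580; DTI 37% ≤ 38%; LTV 96.1% > 90%; employment 55 ≥ 24 mo → does not qualify.
Qualifying: Program A, Program B. Lowest rate is 10.20% → Program B.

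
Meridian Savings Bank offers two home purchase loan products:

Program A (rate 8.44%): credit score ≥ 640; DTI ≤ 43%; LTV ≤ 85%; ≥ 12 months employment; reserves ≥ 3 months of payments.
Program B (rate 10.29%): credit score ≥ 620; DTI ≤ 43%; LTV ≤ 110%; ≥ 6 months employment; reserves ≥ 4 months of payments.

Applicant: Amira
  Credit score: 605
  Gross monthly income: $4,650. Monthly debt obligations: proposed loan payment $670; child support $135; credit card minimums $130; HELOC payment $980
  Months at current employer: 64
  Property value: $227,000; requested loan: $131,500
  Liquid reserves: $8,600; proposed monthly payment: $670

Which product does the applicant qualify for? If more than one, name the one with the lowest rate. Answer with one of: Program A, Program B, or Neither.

Neither

Total debts = (670 + 135 + 130 + 980) = 1,915; DTI = 1,915/4,650 = 41.2%.
LTV = 131,500/227,000 = 57.9%.
Reserves = 8,600/670 = 12.8 months.
Program A: score 605 < 640; DTI 41.2% ≤ 43%; LTV 57.9% ≤ 85%; employment 64 ≥ 12 mo; reserves 12.8 ≥ 3 mo → does not qualify.
Program B: score 605 < 620; DTI 41.2% ≤ 43%; LTV 57.9% ≤ 110%; employment 64 ≥ 6 mo; reserves 12.8 ≥ 4 mo → does not qualify.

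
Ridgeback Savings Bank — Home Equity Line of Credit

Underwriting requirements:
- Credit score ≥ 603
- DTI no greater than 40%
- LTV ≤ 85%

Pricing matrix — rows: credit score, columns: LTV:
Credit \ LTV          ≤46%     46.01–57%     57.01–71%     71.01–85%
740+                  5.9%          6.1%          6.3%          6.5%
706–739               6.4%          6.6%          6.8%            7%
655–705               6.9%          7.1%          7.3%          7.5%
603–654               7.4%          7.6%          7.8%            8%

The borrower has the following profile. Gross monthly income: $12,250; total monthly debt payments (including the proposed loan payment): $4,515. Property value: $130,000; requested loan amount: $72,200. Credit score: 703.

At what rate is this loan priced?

Credit score 703 ≥ 603; DTI: 4,515 ÷ 12,250 = 36.9%, within the 40% cap
Loan-to-value = 72,200/130,000 = 55.5% — pass (85% max)
Credit 703 → row 655–705; LTV 55.5% → column 46.01–57%. Grid cell → 7.1%.

7.1%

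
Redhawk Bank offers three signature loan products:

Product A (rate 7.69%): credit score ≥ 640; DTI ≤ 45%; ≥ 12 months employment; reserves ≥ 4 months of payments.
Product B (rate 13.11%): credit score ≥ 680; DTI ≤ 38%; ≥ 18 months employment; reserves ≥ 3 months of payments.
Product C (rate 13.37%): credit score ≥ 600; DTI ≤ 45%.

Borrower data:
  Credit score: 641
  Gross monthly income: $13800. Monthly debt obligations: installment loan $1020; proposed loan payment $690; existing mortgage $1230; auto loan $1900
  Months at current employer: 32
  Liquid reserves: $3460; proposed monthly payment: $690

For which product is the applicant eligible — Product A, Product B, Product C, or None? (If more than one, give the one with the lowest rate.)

Total debts = (1,020 + 690 + 1,230 + 1,900) = 4,840; DTI = 4,840/13,800 = 35.1%.
Reserves = 3,460/690 = 5.0 months.
Product A: score 641 ≥ 640; DTI 35.1% ≤ 45%; employment 32 ≥ 12 mo; reserves 5.0 ≥ 4 mo → qualifies.
Product B: score 641 < 680; DTI 35.1% ≤ 38%; employment 32 ≥ 18 mo; reserves 5.0 ≥ 3 mo → does not qualify.
Product C: score 641 ≥ 600; DTI 35.1% ≤ 45% → qualifies.
Qualifying: Product A, Product C. Lowest rate is 7.69% → Product A.

Product A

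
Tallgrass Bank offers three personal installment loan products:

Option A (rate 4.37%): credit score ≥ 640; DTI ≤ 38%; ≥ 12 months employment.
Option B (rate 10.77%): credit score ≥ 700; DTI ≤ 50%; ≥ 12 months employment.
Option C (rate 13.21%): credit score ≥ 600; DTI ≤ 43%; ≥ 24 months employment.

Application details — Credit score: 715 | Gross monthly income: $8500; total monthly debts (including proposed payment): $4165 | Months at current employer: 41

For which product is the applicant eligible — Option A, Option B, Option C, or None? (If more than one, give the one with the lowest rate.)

DTI = 4,165/8,500 = 49%.
Option A: score 715 ≥ 640; DTI 49% > 38%; employment 41 ≥ 12 mo → does not qualify.
Option B: score 715 ≥ 700; DTI 49% ≤ 50%; employment 41 ≥ 12 mo → qualifies.
Option C: score 715 ≥ 600; DTI 49% > 43%; employment 41 ≥ 24 mo → does not qualify.

Option B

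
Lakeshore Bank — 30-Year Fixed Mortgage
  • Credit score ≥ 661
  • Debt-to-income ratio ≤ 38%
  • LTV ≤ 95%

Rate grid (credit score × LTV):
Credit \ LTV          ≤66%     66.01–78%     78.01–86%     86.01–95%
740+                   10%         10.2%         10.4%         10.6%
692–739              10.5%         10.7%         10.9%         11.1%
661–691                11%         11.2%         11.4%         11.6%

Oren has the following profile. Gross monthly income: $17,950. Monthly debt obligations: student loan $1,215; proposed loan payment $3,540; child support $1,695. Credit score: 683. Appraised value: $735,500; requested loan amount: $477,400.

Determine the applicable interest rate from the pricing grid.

11%

Credit score 683 ≥ 661; Total monthly debts = (1,215 + 3,540 + 1,695) = 6,450. DTI = 6,450/17,950 = 35.9% ≤ 38%
LTV: 477,400 ÷ 735,500 = 64.9%, within 95% cap
Score 683 is in the 661–691 band; LTV 64.9% is in the ≤66% band → 11%.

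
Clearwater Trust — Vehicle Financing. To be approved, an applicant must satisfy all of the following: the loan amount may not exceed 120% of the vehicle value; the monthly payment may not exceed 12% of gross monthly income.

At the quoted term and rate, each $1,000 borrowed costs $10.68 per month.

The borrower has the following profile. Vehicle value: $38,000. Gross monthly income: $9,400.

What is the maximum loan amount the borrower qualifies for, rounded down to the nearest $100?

Payment cap: 12% × $9,400 = $1,128/month.
At $10.68 per $1,000, that supports 1,128/10.68 × 1,000 ≈ $105,617 → $105,600.
LTV cap: 120% × $38,000 = $45,600 → $45,600.
Binding constraint: loan-to-value.

$45,600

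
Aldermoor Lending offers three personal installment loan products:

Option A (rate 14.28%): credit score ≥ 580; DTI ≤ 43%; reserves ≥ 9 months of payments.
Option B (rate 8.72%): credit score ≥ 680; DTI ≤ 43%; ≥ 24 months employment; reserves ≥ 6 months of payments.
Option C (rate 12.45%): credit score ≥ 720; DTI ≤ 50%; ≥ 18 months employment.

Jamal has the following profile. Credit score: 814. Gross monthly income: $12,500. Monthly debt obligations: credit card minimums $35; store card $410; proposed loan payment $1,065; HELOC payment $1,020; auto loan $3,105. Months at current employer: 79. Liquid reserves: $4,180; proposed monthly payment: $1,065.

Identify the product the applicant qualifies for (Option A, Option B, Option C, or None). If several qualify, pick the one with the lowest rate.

Option C

Total debts = (35 + 410 + 1,065 + 1,020 + 3,105) = 5,635; DTI = 5,635/12,500 = 45.1%.
Reserves = 4,180/1,065 = 3.9 months.
Option A: score 814 ≥ 580; DTI 45.1% > 43%; reserves 3.9 < 9 mo → does not qualify.
Option B: score 814 ≥ 680; DTI 45.1% > 43%; employment 79 ≥ 24 mo; reserves 3.9 < 6 mo → does not qualify.
Option C: score 814 ≥ 720; DTI 45.1% ≤ 50%; employment 79 ≥ 18 mo → qualifies.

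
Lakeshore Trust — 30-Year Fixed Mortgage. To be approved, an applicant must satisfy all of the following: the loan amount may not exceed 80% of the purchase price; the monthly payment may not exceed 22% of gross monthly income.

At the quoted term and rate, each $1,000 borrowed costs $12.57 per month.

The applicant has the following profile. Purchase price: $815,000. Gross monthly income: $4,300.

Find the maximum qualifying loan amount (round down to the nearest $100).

Payment cap: 22% × $4,300 = $946/month.
At $12.57 per $1,000, that supports 946/12.57 × 1,000 ≈ $75,258 → $75,200.
LTV cap: 80% × $815,000 = $652,000 → $652,000.
Binding constraint: payment-to-income.

$75,200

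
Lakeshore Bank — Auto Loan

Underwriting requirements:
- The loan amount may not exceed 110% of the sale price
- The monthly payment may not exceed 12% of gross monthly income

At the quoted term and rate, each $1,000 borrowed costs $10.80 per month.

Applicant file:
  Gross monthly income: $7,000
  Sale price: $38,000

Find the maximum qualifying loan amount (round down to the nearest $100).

Payment cap: 12% × $7,000 = $840/month.
At $10.80 per $1,000, that supports 840/10.80 × 1,000 ≈ $77,777 → $77,700.
LTV cap: 110% × $38,000 = $41,800 → $41,800.
Binding constraint: loan-to-value.

$41,800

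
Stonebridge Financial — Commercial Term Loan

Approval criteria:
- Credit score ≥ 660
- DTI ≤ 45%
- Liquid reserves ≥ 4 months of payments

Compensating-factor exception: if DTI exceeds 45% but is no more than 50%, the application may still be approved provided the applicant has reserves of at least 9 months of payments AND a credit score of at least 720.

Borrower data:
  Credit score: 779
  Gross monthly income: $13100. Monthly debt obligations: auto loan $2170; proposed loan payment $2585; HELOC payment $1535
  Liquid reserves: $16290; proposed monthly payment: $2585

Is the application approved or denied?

Credit score 779 ≥ 660 (meets base)
Total debts = (2,170 + 2,585 + 1,535) = 6,290. DTI = 6,290/13,100 = 48% > 45% — standard DTI limit exceeded.
Reserves = 16,290/2,585 = 6.3 months ≥ 4
DTI 48% is within the 45%–50% exception band; checking compensating factors.
Override check — reserves: 6.3 mo (short of 9); score: 779 (ok).
Override conditions not both satisfied; exception does not apply.

Denied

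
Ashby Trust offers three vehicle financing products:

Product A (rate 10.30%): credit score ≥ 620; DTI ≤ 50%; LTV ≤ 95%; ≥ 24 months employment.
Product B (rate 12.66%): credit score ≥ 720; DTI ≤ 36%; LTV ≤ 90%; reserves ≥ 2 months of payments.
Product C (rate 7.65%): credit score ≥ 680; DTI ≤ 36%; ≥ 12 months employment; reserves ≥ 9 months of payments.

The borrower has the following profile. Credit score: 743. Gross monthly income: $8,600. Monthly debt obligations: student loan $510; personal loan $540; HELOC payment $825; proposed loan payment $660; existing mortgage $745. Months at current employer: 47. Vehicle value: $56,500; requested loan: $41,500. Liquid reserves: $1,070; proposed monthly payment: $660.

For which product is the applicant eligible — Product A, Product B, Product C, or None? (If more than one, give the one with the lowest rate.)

Total debts = (510 + 540 + 825 + 660 + 745) = 3,280; DTI = 3,280/8,600 = 38.1%.
LTV = 41,500/56,500 = 73.5%.
Reserves = 1,070/660 = 1.6 months.
Product A: score 743 ≥ 620; DTI 38.1% ≤ 50%; LTV 73.5% ≤ 95%; employment 47 ≥ 24 mo → qualifies.
Product B: score 743 ≥ 720; DTI 38.1% > 36%; LTV 73.5% ≤ 90%; reserves 1.6 < 2 mo → does not qualify.
Product C: score 743 ≥ 680; DTI 38.1% > 36%; employment 47 ≥ 12 mo; reserves 1.6 < 9 mo → does not qualify.

Product A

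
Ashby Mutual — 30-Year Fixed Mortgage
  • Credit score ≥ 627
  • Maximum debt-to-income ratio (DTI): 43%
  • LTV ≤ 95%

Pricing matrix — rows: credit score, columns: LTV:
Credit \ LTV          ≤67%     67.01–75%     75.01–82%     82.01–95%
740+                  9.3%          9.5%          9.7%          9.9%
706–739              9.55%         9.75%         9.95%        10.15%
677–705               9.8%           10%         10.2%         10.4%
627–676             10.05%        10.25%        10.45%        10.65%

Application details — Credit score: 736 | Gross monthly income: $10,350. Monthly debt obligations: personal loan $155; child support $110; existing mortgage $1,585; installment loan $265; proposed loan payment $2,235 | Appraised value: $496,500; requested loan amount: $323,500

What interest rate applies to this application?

9.55%

Credit score 736 ≥ 627; Total monthly debts = (155 + 110 + 1,585 + 265 + 2,235) = 4,350. DTI = 4,350/10,350 = 42% ≤ 43%
LTV = 323,500/496,500 = 65.2% ≤ 95%
Credit 736 → row 706–739; LTV 65.2% → column ≤67%. Grid cell → 9.55%.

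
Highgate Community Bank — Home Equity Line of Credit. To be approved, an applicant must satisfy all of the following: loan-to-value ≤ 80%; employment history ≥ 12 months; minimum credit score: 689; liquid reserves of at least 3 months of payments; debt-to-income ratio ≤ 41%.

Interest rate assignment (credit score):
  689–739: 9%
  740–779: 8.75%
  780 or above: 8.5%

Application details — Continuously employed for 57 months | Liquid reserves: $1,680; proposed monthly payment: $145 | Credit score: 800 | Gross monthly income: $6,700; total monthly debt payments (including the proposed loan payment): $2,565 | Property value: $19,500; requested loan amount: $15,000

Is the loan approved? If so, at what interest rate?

Credit score 800 ≥ 689 (meets minimum)
Debt-to-income = 2,565/6,700 = 38.3% — meets 41% limit
Employment 57 ≥ 12 months
LTV = 15,000/19,500 = 76.9% ≤ 80%
Reserves = 1,680/145 = 11.6 months ≥ 3
All requirements met. Score 800 falls in the 780 or above tier → 8.5%.

Approved at 8.5%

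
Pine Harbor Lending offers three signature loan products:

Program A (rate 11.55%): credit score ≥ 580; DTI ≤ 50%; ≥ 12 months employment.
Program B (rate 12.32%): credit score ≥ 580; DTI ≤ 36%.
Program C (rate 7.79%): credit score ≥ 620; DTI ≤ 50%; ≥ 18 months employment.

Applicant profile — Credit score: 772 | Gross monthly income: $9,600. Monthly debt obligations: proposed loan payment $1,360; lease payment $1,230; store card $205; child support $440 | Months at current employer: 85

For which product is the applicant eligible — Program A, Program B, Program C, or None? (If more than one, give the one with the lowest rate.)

Total debts = (1,360 + 1,230 + 205 + 440) = 3,235; DTI = 3,235/9,600 = 33.7%.
Program A: score 772 ≥ 580; DTI 33.7% ≤ 50%; employment 85 ≥ 12 mo → qualifies.
Program B: score 772 ≥ 580; DTI 33.7% ≤ 36% → qualifies.
Program C: score 772 ≥ 620; DTI 33.7% ≤ 50%; employment 85 ≥ 18 mo → qualifies.
Qualifying: Program A, Program B, Program C. Lowest rate is 7.79% → Program C.

Program C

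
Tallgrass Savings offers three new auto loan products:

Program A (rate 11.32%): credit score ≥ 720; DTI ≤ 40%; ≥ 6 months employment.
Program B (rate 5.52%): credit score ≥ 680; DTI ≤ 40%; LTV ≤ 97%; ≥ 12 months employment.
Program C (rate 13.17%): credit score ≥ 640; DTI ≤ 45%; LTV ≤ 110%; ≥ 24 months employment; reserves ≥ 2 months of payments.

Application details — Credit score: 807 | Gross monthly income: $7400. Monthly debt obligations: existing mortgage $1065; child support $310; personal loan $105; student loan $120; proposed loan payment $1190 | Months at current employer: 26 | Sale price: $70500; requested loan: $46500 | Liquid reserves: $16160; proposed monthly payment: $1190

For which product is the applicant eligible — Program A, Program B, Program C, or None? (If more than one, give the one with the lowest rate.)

Program B

Total debts = (1,065 + 310 + 105 + 120 + 1,190) = 2,790; DTI = 2,790/7,400 = 37.7%.
LTV = 46,500/70,500 = 66%.
Reserves = 16,160/1,190 = 13.6 months.
Program A: score 807 ≥ 720; DTI 37.7% ≤ 40%; employment 26 ≥ 6 mo → qualifies.
Program B: score 807 ≥ 680; DTI 37.7% ≤ 40%; LTV 66% ≤ 97%; employment 26 ≥ 12 mo → qualifies.
Program C: score 807 ≥ 640; DTI 37.7% ≤ 45%; LTV 66% ≤ 110%; employment 26 ≥ 24 mo; reserves 13.6 ≥ 2 mo → qualifies.
Qualifying: Program A, Program B, Program C. Lowest rate is 5.52% → Program B.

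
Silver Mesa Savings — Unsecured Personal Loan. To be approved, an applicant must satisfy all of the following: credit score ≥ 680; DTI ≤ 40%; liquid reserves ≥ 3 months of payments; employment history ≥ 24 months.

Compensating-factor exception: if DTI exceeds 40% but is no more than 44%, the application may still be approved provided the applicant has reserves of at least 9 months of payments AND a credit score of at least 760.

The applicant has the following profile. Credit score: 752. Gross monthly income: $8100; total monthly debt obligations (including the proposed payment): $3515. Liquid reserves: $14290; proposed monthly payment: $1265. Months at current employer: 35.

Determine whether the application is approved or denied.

Credit score 752 ≥ 680 (meets base)
DTI = 3,515/8,100 = 43.4% > 40% — standard DTI limit exceeded.
Liquid reserves cover 14,290/1,265 = 11.3 months — ≥ 3 required
Employment 35 ≥ 24 months
DTI 43.4% is within the 40%–44% exception band; checking compensating factors.
Reserves 11.3 ≥ 9 months; credit score 752 < 760.
Compensating-factor requirement not fully met.

Denied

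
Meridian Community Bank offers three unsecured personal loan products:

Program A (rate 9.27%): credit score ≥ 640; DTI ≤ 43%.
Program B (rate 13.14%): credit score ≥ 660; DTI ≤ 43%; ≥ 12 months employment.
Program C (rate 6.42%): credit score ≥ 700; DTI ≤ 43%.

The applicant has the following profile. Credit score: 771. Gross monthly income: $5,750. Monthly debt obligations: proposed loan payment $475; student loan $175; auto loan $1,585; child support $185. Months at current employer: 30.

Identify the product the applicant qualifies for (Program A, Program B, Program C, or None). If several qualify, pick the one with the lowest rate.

Program C

Total debts = (475 + 175 + 1,585 + 185) = 2,420; DTI = 2,420/5,750 = 42.1%.
Program A: score 771 ≥ 640; DTI 42.1% ≤ 43% → qualifies.
Program B: score 771 ≥ 660; DTI 42.1% ≤ 43%; employment 30 ≥ 12 mo → qualifies.
Program C: score 771 ≥ 700; DTI 42.1% ≤ 43% → qualifies.
Qualifying: Program A, Program B, Program C. Lowest rate is 6.42% → Program C.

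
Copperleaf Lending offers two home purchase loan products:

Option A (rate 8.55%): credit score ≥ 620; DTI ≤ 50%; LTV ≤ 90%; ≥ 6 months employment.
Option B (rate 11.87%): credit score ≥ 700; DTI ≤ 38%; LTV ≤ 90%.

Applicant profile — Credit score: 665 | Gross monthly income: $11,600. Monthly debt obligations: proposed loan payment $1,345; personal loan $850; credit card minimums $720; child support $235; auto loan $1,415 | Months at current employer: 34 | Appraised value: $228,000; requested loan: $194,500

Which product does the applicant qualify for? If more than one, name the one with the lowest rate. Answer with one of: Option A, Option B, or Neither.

Total debts = (1,345 + 850 + 720 + 235 + 1,415) = 4,565; DTI = 4,565/11,600 = 39.4%.
LTV = 194,500/228,000 = 85.3%.
Option A: score 665 ≥ 620; DTI 39.4% ≤ 50%; LTV 85.3% ≤ 90%; employment 34 ≥ 6 mo → qualifies.
Option B: score 665 < 700; DTI 39.4% > 38%; LTV 85.3% ≤ 90% → does not qualify.

Option A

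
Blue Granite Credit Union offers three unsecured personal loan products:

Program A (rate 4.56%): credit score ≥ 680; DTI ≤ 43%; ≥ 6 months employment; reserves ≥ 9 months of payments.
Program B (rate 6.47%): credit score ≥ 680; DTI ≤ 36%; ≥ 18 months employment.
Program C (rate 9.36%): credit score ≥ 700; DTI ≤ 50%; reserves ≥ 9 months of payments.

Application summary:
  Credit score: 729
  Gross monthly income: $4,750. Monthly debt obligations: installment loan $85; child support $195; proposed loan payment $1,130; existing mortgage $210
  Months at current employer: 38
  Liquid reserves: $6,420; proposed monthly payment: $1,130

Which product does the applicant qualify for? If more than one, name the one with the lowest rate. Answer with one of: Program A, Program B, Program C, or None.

Program B

Total debts = (85 + 195 + 1,130 + 210) = 1,620; DTI = 1,620/4,750 = 34.1%.
Reserves = 6,420/1,130 = 5.7 months.
Program A: score 729 ≥ 680; DTI 34.1% ≤ 43%; employment 38 ≥ 6 mo; reserves 5.7 < 9 mo → does not qualify.
Program B: score 729 ≥ 680; DTI 34.1% ≤ 36%; employment 38 ≥ 18 mo → qualifies.
Program C: score 729 ≥ 700; DTI 34.1% ≤ 50%; reserves 5.7 < 9 mo → does not qualify.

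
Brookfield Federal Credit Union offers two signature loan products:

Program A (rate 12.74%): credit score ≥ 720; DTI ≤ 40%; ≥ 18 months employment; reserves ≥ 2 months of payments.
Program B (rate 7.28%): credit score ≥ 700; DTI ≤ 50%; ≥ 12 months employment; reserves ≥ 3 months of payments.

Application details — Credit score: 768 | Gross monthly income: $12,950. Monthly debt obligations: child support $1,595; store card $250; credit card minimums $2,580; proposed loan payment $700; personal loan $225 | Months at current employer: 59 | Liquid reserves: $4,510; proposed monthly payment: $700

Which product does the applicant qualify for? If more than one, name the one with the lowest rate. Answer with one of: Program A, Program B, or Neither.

Program B

Total debts = (1,595 + 250 + 2,580 + 700 + 225) = 5,350; DTI = 5,350/12,950 = 41.3%.
Reserves = 4,510/700 = 6.4 months.
Program A: score 768 ≥ 720; DTI 41.3% > 40%; employment 59 ≥ 18 mo; reserves 6.4 ≥ 2 mo → does not qualify.
Program B: score 768 ≥ 700; DTI 41.3% ≤ 50%; employment 59 ≥ 12 mo; reserves 6.4 ≥ 3 mo → qualifies.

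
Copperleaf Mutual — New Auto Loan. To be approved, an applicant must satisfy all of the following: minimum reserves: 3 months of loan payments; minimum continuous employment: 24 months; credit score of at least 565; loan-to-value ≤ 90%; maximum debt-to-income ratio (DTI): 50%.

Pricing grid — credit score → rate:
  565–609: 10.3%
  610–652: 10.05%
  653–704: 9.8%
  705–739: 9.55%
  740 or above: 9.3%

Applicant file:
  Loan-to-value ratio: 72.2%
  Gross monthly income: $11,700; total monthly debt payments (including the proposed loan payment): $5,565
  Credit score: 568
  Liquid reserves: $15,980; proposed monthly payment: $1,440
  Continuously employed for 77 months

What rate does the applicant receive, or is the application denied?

Credit score 568 ≥ 565 (meets minimum)
Reserves: 15,980 ÷ 1,440 = 11.1 months (meets 3-month minimum)
Debt-to-income = 5,565/11,700 = 47.6% — meets 50% limit
LTV 72.2% ≤ 90%
Employment 77 ≥ 24 months
All requirements met. Score 568 falls in the 565–609 tier → 10.3%.

Approved at 10.3%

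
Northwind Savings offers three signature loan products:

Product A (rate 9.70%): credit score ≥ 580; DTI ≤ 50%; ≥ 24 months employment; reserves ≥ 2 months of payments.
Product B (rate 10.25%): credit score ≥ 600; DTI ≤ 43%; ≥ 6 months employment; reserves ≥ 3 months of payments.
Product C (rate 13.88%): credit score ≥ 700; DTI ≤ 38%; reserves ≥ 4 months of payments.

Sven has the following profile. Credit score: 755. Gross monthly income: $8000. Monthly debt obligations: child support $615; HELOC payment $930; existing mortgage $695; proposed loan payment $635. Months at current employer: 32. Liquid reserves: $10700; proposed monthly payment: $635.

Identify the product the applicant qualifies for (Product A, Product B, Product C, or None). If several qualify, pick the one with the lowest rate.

Total debts = (615 + 930 + 695 + 635) = 2,875; DTI = 2,875/8,000 = 35.9%.
Reserves = 10,700/635 = 16.9 months.
Product A: score 755 ≥ 580; DTI 35.9% ≤ 50%; employment 32 ≥ 24 mo; reserves 16.9 ≥ 2 mo → qualifies.
Product B: score 755 ≥ 600; DTI 35.9% ≤ 43%; employment 32 ≥ 6 mo; reserves 16.9 ≥ 3 mo → qualifies.
Product C: score 755 ≥ 700; DTI 35.9% ≤ 38%; reserves 16.9 ≥ 4 mo → qualifies.
Qualifying: Product A, Product B, Product C. Lowest rate is 9.70% → Product A.

Product A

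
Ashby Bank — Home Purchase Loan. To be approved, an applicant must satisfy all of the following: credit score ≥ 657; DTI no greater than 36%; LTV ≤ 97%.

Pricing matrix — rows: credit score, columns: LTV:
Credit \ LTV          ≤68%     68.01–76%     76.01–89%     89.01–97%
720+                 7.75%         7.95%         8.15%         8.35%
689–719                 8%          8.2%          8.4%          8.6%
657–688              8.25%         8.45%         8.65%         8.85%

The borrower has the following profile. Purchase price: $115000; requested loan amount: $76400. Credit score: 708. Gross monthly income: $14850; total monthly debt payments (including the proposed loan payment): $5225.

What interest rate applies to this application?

Credit score 708 ≥ 657; Debt-to-income = 5,225/14,850 = 35.2% — meets 36% limit
LTV = 76,400/115,000 = 66.4% ≤ 97%
Row: 708 falls in 689–719. Column: 66.4% falls in ≤68%. Rate = 8%.

8%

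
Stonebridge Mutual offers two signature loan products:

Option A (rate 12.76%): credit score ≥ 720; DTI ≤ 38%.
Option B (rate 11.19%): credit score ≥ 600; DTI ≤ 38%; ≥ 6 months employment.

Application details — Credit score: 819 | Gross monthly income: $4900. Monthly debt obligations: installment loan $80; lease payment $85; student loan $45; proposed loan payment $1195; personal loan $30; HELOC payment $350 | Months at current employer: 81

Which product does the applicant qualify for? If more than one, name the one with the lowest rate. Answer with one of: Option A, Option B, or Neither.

Total debts = (80 + 85 + 45 + 1,195 + 30 + 350) = 1,785; DTI = 1,785/4,900 = 36.4%.
Option A: score 819 ≥ 720; DTI 36.4% ≤ 38% → qualifies.
Option B: score 819 ≥ 600; DTI 36.4% ≤ 38%; employment 81 ≥ 6 mo → qualifies.
Qualifying: Option A, Option B. Lowest rate is 11.19% → Option B.

Option B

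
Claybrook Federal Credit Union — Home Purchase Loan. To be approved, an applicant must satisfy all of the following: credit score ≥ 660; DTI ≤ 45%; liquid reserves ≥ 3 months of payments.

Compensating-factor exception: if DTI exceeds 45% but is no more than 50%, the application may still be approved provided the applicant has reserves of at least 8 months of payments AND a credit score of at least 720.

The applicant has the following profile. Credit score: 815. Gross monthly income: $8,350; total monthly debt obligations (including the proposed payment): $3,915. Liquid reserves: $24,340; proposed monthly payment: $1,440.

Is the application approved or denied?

Credit score 815 ≥ 660 (meets base)
DTI: 3,915 ÷ 8,350 = 46.9%, over the 45% base limit.
Reserves = 24,340/1,440 = 16.9 months ≥ 3
DTI 46.9% is within the 45%–50% exception band; checking compensating factors.
Override check — reserves: 16.9 mo (ok); score: 815 (ok).
Both override conditions satisfied; DTI exception granted.

Approved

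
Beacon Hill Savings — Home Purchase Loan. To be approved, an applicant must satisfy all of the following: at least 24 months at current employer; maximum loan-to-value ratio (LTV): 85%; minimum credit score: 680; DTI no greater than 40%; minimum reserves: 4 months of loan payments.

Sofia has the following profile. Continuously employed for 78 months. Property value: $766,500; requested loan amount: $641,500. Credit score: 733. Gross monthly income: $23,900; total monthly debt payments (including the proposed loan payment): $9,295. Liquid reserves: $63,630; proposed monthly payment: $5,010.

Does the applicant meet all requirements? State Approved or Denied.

Approved

Employment 78 ≥ 24 months
Loan-to-value = 641,500/766,500 = 83.7% — pass (85% max)
Credit score 733 ≥ 680 (meets)
DTI: 9,295 ÷ 23,900 = 38.9%, within the 40% cap
Liquid reserves cover 63,630/5,010 = 12.7 months — ≥ 4 required
All criteria satisfied.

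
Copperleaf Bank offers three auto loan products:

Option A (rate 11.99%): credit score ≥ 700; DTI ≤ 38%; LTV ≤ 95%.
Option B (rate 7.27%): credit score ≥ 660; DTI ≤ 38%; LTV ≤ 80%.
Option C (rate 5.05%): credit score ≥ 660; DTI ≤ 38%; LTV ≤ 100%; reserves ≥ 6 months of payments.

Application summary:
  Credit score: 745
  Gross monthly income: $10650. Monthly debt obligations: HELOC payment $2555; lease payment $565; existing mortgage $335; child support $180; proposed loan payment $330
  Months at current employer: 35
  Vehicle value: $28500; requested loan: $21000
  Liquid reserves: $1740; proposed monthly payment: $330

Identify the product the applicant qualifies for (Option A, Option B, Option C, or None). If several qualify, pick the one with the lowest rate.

Option B

Total debts = (2,555 + 565 + 335 + 180 + 330) = 3,965; DTI = 3,965/10,650 = 37.2%.
LTV = 21,000/28,500 = 73.7%.
Reserves = 1,740/330 = 5.3 months.
Option A: score 745 ≥ 700; DTI 37.2% ≤ 38%; LTV 73.7% ≤ 95% → qualifies.
Option B: score 745 ≥ 660; DTI 37.2% ≤ 38%; LTV 73.7% ≤ 80% → qualifies.
Option C: score 745 ≥ 660; DTI 37.2% ≤ 38%; LTV 73.7% ≤ 100%; reserves 5.3 < 6 mo → does not qualify.
Qualifying: Option A, Option B. Lowest rate is 7.27% → Option B.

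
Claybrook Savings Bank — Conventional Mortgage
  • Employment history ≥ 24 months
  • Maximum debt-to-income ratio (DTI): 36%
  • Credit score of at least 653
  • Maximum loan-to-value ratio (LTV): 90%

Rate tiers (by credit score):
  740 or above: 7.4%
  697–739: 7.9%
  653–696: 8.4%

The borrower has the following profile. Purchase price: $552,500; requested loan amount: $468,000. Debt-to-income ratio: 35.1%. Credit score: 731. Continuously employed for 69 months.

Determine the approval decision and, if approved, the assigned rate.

Approved at 7.9%

Credit score 731 ≥ 653 (meets minimum)
Employment 69 ≥ 24 months
LTV = 468,000/552,500 = 84.7% ≤ 90%
DTI 35.1% ≤ 36%
All requirements met. Score 731 falls in the 697–739 tier → 7.9%.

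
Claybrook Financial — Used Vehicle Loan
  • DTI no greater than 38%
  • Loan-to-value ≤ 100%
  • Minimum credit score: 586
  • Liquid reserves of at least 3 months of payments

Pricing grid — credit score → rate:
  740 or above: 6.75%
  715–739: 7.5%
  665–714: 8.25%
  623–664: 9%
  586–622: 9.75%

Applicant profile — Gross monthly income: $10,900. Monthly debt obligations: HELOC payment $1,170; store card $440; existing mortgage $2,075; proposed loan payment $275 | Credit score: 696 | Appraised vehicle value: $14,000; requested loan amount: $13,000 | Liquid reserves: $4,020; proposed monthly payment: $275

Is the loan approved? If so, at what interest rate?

Approved at 8.25%

Credit score 696 ≥ 586 (meets minimum)
LTV: 13,000 ÷ 14,000 = 92.9%, within 100% cap
Total monthly debts = (1,170 + 440 + 2,075 + 275) = 3,960. DTI = 3,960/10,900 = 36.3% ≤ 38%
Liquid reserves cover 4,020/275 = 14.6 months — ≥ 3 required
All requirements met. Score 696 falls in the 665–714 tier → 8.25%.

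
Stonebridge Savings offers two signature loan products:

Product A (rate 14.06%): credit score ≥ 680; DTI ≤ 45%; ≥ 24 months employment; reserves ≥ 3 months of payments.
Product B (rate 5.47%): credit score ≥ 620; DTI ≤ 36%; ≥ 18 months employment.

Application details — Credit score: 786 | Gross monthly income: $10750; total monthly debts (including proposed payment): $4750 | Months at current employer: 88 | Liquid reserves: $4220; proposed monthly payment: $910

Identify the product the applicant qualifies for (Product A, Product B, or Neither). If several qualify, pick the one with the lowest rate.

Product A

DTI = 4,750/10,750 = 44.2%.
Reserves = 4,220/910 = 4.6 months.
Product A: score 786 ≥ 680; DTI 44.2% ≤ 45%; employment 88 ≥ 24 mo; reserves 4.6 ≥ 3 mo → qualifies.
Product B: score 786 ≥ 620; DTI 44.2% > 36%; employment 88 ≥ 18 mo → does not qualify.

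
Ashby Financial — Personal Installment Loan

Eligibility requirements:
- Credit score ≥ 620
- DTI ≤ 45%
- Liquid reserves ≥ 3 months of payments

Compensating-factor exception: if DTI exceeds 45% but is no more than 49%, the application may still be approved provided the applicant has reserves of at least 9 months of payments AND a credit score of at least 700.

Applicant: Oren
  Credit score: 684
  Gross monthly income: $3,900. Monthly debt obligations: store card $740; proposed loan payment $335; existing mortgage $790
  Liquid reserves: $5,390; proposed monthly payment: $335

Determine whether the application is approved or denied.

Denied

Credit score 684 ≥ 620 (meets base)
Total debts = (740 + 335 + 790) = 1,865. DTI = 1,865/3,900 = 47.8% > 45% — standard DTI limit exceeded.
Reserves = 5,390/335 = 16.1 months ≥ 3
47.8% falls in the override range (45%–49%), so the compensating-factor test applies.
Reserves 16.1 ≥ 9 months; credit score 684 < 700.
Compensating-factor requirement not fully met.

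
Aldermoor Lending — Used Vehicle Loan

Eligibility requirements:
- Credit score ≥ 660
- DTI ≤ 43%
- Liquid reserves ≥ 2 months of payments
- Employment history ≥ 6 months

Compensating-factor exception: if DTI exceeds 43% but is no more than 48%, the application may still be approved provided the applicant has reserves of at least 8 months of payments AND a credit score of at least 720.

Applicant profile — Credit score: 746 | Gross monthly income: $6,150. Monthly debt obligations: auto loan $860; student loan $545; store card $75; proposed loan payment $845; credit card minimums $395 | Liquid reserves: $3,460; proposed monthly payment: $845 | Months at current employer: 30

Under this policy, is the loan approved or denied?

Credit score 746 ≥ 660 (meets base)
Total debts = (860 + 545 + 75 + 845 + 395) = 2,720. DTI = 2,720/6,150 = 44.2% > 43% — standard DTI limit exceeded.
Reserves: 3,460 ÷ 845 = 4.1 months (meets 2-month minimum)
Employment 30 ≥ 6 months
44.2% falls in the override range (43%–48%), so the compensating-factor test applies.
Override check — reserves: 4.1 mo (short of 8); score: 746 (ok).
Compensating-factor requirement not fully met.

Denied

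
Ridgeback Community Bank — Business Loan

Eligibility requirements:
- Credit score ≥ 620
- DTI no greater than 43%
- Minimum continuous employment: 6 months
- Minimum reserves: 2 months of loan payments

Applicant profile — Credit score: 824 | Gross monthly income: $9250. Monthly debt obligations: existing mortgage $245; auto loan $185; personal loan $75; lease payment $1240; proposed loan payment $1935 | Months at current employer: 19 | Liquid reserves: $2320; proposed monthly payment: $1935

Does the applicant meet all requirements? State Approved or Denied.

Credit score 824 ≥ 620 (meets)
Total monthly debts = (245 + 185 + 75 + 1,240 + 1,935) = 3,680. Debt-to-income = 3,680/9,250 = 39.8% — meets 43% limit
Employment 19 ≥ 6 months
Reserves: 2,320 ÷ 1,935 = 1.2 months (below 2-month minimum)
Fails on reserves.

Denied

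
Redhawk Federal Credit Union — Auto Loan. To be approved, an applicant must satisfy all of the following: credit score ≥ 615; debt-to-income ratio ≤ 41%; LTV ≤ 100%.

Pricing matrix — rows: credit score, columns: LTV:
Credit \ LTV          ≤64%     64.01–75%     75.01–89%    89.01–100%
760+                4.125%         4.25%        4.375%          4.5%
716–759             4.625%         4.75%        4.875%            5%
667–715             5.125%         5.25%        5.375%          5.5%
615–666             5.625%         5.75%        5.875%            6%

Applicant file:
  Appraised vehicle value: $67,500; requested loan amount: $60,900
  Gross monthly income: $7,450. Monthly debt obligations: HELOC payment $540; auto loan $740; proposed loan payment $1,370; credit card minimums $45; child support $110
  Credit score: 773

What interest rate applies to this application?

Credit score 773 ≥ 615; Total monthly debts = (540 + 740 + 1,370 + 45 + 110) = 2,805. DTI = 2,805/7,450 = 37.7% ≤ 41%
LTV = 60,900/67,500 = 90.2% ≤ 100%
Credit 773 → row 760+; LTV 90.2% → column 89.01–100%. Grid cell → 4.5%.

4.5%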